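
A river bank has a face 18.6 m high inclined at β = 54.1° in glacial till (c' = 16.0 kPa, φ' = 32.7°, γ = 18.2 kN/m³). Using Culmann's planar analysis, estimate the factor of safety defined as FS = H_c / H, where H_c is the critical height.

FS = 1.87

H_c = (4c'/γ) · sinβ cosφ' / [1 − cos(β − φ')]
    = (4·16.0/18.2) · sin54.1°·cos32.7° / [1 − cos21.4°]
    = 3.516 · 0.6817 / 0.0689 = 34.77 m
FS = H_c / H = 34.77 / 18.6 = 1.869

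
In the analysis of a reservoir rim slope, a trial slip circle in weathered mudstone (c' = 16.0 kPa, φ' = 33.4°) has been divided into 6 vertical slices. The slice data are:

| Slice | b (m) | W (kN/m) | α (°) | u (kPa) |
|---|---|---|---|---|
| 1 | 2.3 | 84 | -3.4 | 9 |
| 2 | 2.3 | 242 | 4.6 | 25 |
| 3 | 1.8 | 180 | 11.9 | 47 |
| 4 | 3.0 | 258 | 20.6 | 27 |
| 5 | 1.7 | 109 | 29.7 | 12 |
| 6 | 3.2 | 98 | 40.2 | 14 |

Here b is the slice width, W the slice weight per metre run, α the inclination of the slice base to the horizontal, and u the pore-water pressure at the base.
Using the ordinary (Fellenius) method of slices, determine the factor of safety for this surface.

Ordinary method of slices: FS = Σ[c'·Δl_i + (W_i cosα_i − u_i·Δl_i)·tanφ'] / Σ W_i sinα_i, with Δl_i = b_i / cosα_i.
Slice 1: Δl = 2.3/cos(-3.4°) = 2.304 m; N'_1 = 84·cos(-3.4°) − 9·2.304 = 63.1; c'Δl = 36.86; W sinα = -5.0
Slice 2: Δl = 2.3/cos4.6° = 2.307 m; N'_2 = 242·cos4.6° − 25·2.307 = 183.5; c'Δl = 36.92; W sinα = 19.4
Slice 3: Δl = 1.8/cos11.9° = 1.840 m; N'_3 = 180·cos11.9° − 47·1.840 = 89.7; c'Δl = 29.43; W sinα = 37.1
Slice 4: Δl = 3.0/cos20.6° = 3.205 m; N'_4 = 258·cos20.6° − 27·3.205 = 155.0; c'Δl = 51.28; W sinα = 90.8
Slice 5: Δl = 1.7/cos29.7° = 1.957 m; N'_5 = 109·cos29.7° − 12·1.957 = 71.2; c'Δl = 31.31; W sinα = 54.0
Slice 6: Δl = 3.2/cos40.2° = 4.190 m; N'_6 = 98·cos40.2° − 14·4.190 = 16.2; c'Δl = 67.03; W sinα = 63.3
Σc'Δl = 252.8 kN/m; ΣN' = 578.7 kN/m; ΣW sinα = 259.6 kN/m
Resisting = 252.8 + 578.7·tan33.4° = 252.8 + 381.6 = 634.4 kN/m
FS = 634.4 / 259.6 = 2.444

FS = 2.44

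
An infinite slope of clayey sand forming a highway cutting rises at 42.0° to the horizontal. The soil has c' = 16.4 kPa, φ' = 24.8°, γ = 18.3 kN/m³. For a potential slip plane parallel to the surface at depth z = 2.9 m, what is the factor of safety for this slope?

For an infinite slope with a slip plane parallel to the surface (no pore pressure): FS = [c' + γz cos²β tanφ'] / [γz sinβ cosβ].
γz = 18.3·2.9 = 53.07 kN/m²
Numerator = 16.4 + 53.07·cos²42.0°·tan24.8° = 16.4 + 53.07·0.5523·0.4621 = 29.943 kPa
Denominator = 53.07·sin42.0°·cos42.0° = 53.07·0.6691·0.7431 = 26.390 kPa
FS = 29.943 / 26.390 = 1.135

FS = 1.13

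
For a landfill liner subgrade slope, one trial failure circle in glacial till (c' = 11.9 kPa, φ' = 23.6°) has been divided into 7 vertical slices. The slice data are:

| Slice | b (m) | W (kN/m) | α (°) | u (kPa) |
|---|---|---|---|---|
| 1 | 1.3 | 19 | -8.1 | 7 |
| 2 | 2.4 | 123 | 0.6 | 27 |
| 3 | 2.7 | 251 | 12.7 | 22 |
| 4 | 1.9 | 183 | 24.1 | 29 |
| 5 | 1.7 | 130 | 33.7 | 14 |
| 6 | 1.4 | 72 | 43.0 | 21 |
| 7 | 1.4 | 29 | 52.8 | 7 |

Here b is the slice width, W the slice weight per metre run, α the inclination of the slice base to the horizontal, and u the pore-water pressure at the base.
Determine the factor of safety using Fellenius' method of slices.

FS = 1.37

Ordinary method of slices: FS = Σ[c'·Δl_i + (W_i cosα_i − u_i·Δl_i)·tanφ'] / Σ W_i sinα_i, with Δl_i = b_i / cosα_i.
Slice 1: Δl = 1.3/cos(-8.1°) = 1.313 m; N'_1 = 19·cos(-8.1°) − 7·1.313 = 9.6; c'Δl = 15.63; W sinα = -2.7
Slice 2: Δl = 2.4/cos0.6° = 2.400 m; N'_2 = 123·cos0.6° − 27·2.400 = 58.2; c'Δl = 28.56; W sinα = 1.3
Slice 3: Δl = 2.7/cos12.7° = 2.768 m; N'_3 = 251·cos12.7° − 22·2.768 = 184.0; c'Δl = 32.94; W sinα = 55.2
Slice 4: Δl = 1.9/cos24.1° = 2.081 m; N'_4 = 183·cos24.1° − 29·2.081 = 106.7; c'Δl = 24.77; W sinα = 74.7
Slice 5: Δl = 1.7/cos33.7° = 2.043 m; N'_5 = 130·cos33.7° − 14·2.043 = 79.5; c'Δl = 24.32; W sinα = 72.1
Slice 6: Δl = 1.4/cos43.0° = 1.914 m; N'_6 = 72·cos43.0° − 21·1.914 = 12.5; c'Δl = 22.78; W sinα = 49.1
Slice 7: Δl = 1.4/cos52.8° = 2.316 m; N'_7 = 29·cos52.8° − 7·2.316 = 1.3; c'Δl = 27.56; W sinα = 23.1
Σc'Δl = 176.5 kN/m; ΣN' = 451.8 kN/m; ΣW sinα = 272.8 kN/m
Resisting = 176.5 + 451.8·tan23.6° = 176.5 + 197.4 = 373.9 kN/m
FS = 373.9 / 272.8 = 1.370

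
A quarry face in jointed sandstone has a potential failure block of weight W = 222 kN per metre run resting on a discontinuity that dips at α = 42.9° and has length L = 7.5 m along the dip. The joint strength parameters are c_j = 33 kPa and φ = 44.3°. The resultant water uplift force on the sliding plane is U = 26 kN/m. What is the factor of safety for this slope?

FS = 2.52

Resolving the block weight along and normal to the plane and applying the Mohr–Coulomb strength on the joint:
N' = W cosα − U = 222·cos42.9° − 26 = 136.6 kN/m
Driving force T = W sinα = 222·sin42.9° = 151.1 kN/m
Resisting force R = c_j·L + N'·tanφ = 33·7.5 + 136.6·tan44.3° = 247.5 + 133.3 = 380.8 kN/m
FS = R / T = 380.8 / 151.1 = 2.520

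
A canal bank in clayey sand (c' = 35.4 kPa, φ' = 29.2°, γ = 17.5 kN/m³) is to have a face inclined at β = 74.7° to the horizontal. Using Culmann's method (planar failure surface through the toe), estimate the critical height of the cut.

H_c = 22.78 m

Culmann's analysis gives the critical failure plane at α_cr = (β + φ')/2 = (74.7 + 29.2)/2 = 52.0°, and the critical height
H_c = (4c'/γ) · sinβ cosφ' / [1 − cos(β − φ')]
    = (4·35.4/17.5) · sin74.7°·cos29.2° / [1 − cos(45.5°)]
    = 8.091 · 0.9646·0.8729 / [1 − 0.7009]
    = 8.091 · 0.8420 / 0.2991
    = 22.78 m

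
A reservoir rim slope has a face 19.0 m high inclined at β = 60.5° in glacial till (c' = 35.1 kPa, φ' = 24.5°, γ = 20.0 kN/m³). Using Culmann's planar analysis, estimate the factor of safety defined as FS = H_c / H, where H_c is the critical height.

FS = 1.53

H_c = (4c'/γ) · sinβ cosφ' / [1 − cos(β − φ')]
    = (4·35.1/20.0) · sin60.5°·cos24.5° / [1 − cos36.0°]
    = 7.020 · 0.7920 / 0.1910 = 29.11 m
FS = H_c / H = 29.11 / 19.0 = 1.532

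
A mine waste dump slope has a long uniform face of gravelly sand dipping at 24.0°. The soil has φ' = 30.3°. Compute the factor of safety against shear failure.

For a dry cohesionless infinite slope the factor of safety is FS = tanφ' / tanβ.
FS = tan30.3° / tan24.0° = 0.5844 / 0.4452 = 1.312

FS = 1.31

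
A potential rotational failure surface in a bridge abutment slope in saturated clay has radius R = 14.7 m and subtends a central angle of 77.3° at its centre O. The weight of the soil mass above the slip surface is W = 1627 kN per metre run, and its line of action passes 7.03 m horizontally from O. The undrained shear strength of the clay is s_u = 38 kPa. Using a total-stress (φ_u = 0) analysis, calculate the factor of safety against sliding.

Taking moments about the centre O, the resisting moment is provided by the undrained shear strength acting along the arc:
Arc length L_a = R·θ = 14.7·(77.3°·π/180) = 14.7·1.3491 = 19.83 m
M_R = s_u·L_a·R = 38·19.83·14.7 = 11078.4 kN·m/m
M_D = W·d = 1627·7.03 = 11437.8 kN·m/m
FS = M_R / M_D = 11078.4 / 11437.8 = 0.969

FS = 0.97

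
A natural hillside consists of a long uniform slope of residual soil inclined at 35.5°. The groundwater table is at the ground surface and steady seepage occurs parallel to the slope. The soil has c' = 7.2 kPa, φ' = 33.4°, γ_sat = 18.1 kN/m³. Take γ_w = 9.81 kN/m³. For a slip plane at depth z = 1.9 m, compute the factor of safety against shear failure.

With seepage parallel to the slope and the water table at the surface, the effective normal stress on the slip plane uses the buoyant unit weight γ' = γ_sat − γ_w while the driving shear stress uses γ_sat:
FS = [c' + γ' z cos²β tanφ'] / [γ_sat z sinβ cosβ]
γ' = 18.1 − 9.81 = 8.29 kN/m³
Numerator = 7.2 + 8.29·1.9·cos²35.5°·tan33.4° = 7.2 + 8.29·1.9·0.6628·0.6594 = 14.084 kPa
Denominator = 18.1·1.9·sin35.5°·cos35.5° = 18.1·1.9·0.5807·0.8141 = 16.258 kPa
FS = 14.084 / 16.258 = 0.866

FS = 0.87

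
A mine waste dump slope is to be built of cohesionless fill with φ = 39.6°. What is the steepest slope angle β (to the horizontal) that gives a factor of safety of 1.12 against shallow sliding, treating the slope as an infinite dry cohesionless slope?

β = 36.5°

For an infinite dry cohesionless slope FS = tanφ/tanβ, so tanβ = tanφ / FS.
tanβ = tan39.6° / 1.12 = 0.8273 / 1.12 = 0.7386
β = arctan(0.7386) = 36.45°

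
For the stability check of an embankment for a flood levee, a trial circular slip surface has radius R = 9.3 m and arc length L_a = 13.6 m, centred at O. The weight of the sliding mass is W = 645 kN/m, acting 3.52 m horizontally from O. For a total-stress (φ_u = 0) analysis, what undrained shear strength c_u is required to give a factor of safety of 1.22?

FS = c_u·L_a·R / (W·d), so c_u = FS·W·d / (L_a·R).
c_u = 1.22·645·3.52 / (13.60·9.3) = 2769.9 / 126.48 = 21.90 kPa

c_u = 21.9 kPa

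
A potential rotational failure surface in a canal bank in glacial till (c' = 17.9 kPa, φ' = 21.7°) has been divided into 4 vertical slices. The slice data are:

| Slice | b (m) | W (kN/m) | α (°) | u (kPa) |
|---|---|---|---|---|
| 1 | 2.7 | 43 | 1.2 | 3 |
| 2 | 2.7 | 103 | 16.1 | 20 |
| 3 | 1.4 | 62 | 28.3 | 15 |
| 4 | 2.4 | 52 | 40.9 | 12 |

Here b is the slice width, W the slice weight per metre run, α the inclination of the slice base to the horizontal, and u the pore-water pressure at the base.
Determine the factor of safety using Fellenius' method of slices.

FS = 2.45

Ordinary method of slices: FS = Σ[c'·Δl_i + (W_i cosα_i − u_i·Δl_i)·tanφ'] / Σ W_i sinα_i, with Δl_i = b_i / cosα_i.
Slice 1: Δl = 2.7/cos1.2° = 2.701 m; N'_1 = 43·cos1.2° − 3·2.701 = 34.9; c'Δl = 48.34; W sinα = 0.9
Slice 2: Δl = 2.7/cos16.1° = 2.810 m; N'_2 = 103·cos16.1° − 20·2.810 = 42.8; c'Δl = 50.30; W sinα = 28.6
Slice 3: Δl = 1.4/cos28.3° = 1.590 m; N'_3 = 62·cos28.3° − 15·1.590 = 30.7; c'Δl = 28.46; W sinα = 29.4
Slice 4: Δl = 2.4/cos40.9° = 3.175 m; N'_4 = 52·cos40.9° − 12·3.175 = 1.2; c'Δl = 56.84; W sinα = 34.0
Σc'Δl = 183.9 kN/m; ΣN' = 109.6 kN/m; ΣW sinα = 92.9 kN/m
Resisting = 183.9 + 109.6·tan21.7° = 183.9 + 43.6 = 227.6 kN/m
FS = 227.6 / 92.9 = 2.449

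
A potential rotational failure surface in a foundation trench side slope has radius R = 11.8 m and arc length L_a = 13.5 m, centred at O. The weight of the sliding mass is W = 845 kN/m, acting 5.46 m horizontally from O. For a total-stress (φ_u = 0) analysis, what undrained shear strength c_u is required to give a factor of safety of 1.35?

FS = c_u·L_a·R / (W·d), so c_u = FS·W·d / (L_a·R).
c_u = 1.35·845·5.46 / (13.50·11.8) = 6228.5 / 159.30 = 39.10 kPa

c_u = 39.1 kPa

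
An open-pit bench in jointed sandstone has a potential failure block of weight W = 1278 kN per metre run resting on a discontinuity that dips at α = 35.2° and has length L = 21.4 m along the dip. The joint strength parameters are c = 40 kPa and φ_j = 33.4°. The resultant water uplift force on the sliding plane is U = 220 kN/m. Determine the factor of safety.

Resolving the block weight along and normal to the plane and applying the Mohr–Coulomb strength on the joint:
N' = W cosα − U = 1278·cos35.2° − 220 = 824.3 kN/m
Driving force T = W sinα = 1278·sin35.2° = 736.7 kN/m
Resisting force R = c·L + N'·tanφ_j = 40·21.4 + 824.3·tan33.4° = 856.0 + 543.5 = 1399.5 kN/m
FS = R / T = 1399.5 / 736.7 = 1.900

FS = 1.90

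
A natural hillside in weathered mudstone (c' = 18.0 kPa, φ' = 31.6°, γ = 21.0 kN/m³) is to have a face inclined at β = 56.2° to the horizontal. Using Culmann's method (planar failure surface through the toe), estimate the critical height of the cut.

Culmann's analysis gives the critical failure plane at α_cr = (β + φ')/2 = (56.2 + 31.6)/2 = 43.9°, and the critical height
H_c = (4c'/γ) · sinβ cosφ' / [1 − cos(β − φ')]
    = (4·18.0/21.0) · sin56.2°·cos31.6° / [1 − cos(24.6°)]
    = 3.429 · 0.8310·0.8517 / [1 − 0.9092]
    = 3.429 · 0.7078 / 0.0908
    = 26.74 m

H_c = 26.74 m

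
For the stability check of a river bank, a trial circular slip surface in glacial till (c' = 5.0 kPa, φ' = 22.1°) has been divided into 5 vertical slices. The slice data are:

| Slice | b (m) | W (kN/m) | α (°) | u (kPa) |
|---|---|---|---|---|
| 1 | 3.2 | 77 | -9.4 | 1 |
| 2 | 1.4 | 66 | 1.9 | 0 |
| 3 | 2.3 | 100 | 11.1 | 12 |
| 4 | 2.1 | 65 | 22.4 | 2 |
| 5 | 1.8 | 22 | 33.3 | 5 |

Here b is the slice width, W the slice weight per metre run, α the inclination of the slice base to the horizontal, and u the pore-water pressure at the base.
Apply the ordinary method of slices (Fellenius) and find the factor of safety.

Ordinary method of slices: FS = Σ[c'·Δl_i + (W_i cosα_i − u_i·Δl_i)·tanφ'] / Σ W_i sinα_i, with Δl_i = b_i / cosα_i.
Slice 1: Δl = 3.2/cos(-9.4°) = 3.244 m; N'_1 = 77·cos(-9.4°) − 1·3.244 = 72.7; c'Δl = 16.22; W sinα = -12.6
Slice 2: Δl = 1.4/cos1.9° = 1.401 m; N'_2 = 66·cos1.9° − 0·1.401 = 66.0; c'Δl = 7.00; W sinα = 2.2
Slice 3: Δl = 2.3/cos11.1° = 2.344 m; N'_3 = 100·cos11.1° − 12·2.344 = 70.0; c'Δl = 11.72; W sinα = 19.3
Slice 4: Δl = 2.1/cos22.4° = 2.271 m; N'_4 = 65·cos22.4° − 2·2.271 = 55.6; c'Δl = 11.36; W sinα = 24.8
Slice 5: Δl = 1.8/cos33.3° = 2.154 m; N'_5 = 22·cos33.3° − 5·2.154 = 7.6; c'Δl = 10.77; W sinα = 12.1
Σc'Δl = 57.1 kN/m; ΣN' = 271.9 kN/m; ΣW sinα = 45.7 kN/m
Resisting = 57.1 + 271.9·tan22.1° = 57.1 + 110.4 = 167.5 kN/m
FS = 167.5 / 45.7 = 3.663

FS = 3.66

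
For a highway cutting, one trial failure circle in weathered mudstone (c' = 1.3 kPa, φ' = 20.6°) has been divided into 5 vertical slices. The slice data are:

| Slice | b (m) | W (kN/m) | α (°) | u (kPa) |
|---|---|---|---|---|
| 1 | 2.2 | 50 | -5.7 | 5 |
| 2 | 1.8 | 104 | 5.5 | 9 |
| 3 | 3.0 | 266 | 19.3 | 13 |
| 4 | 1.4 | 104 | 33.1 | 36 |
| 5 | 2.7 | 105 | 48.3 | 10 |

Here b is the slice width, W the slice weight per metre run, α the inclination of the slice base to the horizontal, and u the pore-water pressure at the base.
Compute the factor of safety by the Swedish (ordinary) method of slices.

Ordinary method of slices: FS = Σ[c'·Δl_i + (W_i cosα_i − u_i·Δl_i)·tanφ'] / Σ W_i sinα_i, with Δl_i = b_i / cosα_i.
Slice 1: Δl = 2.2/cos(-5.7°) = 2.211 m; N'_1 = 50·cos(-5.7°) − 5·2.211 = 38.7; c'Δl = 2.87; W sinα = -5.0
Slice 2: Δl = 1.8/cos5.5° = 1.808 m; N'_2 = 104·cos5.5° − 9·1.808 = 87.2; c'Δl = 2.35; W sinα = 10.0
Slice 3: Δl = 3.0/cos19.3° = 3.179 m; N'_3 = 266·cos19.3° − 13·3.179 = 209.7; c'Δl = 4.13; W sinα = 87.9
Slice 4: Δl = 1.4/cos33.1° = 1.671 m; N'_4 = 104·cos33.1° − 36·1.671 = 27.0; c'Δl = 2.17; W sinα = 56.8
Slice 5: Δl = 2.7/cos48.3° = 4.059 m; N'_5 = 105·cos48.3° − 10·4.059 = 29.3; c'Δl = 5.28; W sinα = 78.4
Σc'Δl = 16.8 kN/m; ΣN' = 391.9 kN/m; ΣW sinα = 228.1 kN/m
Resisting = 16.8 + 391.9·tan20.6° = 16.8 + 147.3 = 164.1 kN/m
FS = 164.1 / 228.1 = 0.719

FS = 0.72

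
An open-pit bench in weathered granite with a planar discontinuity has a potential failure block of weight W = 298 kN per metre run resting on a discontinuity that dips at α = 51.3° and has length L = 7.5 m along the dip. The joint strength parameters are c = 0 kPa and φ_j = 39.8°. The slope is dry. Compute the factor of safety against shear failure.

FS = 0.67

Resolving the block weight along and normal to the plane and applying the Mohr–Coulomb strength on the joint:
N' = W cosα = 298·cos51.3° = 186.3 kN/m
Driving force T = W sinα = 298·sin51.3° = 232.6 kN/m
Resisting force R = c·L + N'·tanφ_j = 0·7.5 + 186.3·tan39.8° = 0.0 + 155.2 = 155.2 kN/m
FS = R / T = 155.2 / 232.6 = 0.667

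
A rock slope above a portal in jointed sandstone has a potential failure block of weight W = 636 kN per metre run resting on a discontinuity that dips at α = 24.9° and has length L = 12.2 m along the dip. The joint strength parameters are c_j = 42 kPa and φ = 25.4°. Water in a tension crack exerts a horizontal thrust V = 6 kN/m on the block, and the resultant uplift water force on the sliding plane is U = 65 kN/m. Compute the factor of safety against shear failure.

Resolving the block weight along and normal to the plane and applying the Mohr–Coulomb strength on the joint:
N' = W cosα − U − V sinα = 636·cos24.9° − 65 − 6·sin24.9° = 509.4 kN/m
Driving force T = W sinα + V cosα = 636·sin24.9° + 6·cos24.9° = 273.2 kN/m
Resisting force R = c_j·L + N'·tanφ = 42·12.2 + 509.4·tan25.4° = 512.4 + 241.9 = 754.3 kN/m
FS = R / T = 754.3 / 273.2 = 2.761

FS = 2.76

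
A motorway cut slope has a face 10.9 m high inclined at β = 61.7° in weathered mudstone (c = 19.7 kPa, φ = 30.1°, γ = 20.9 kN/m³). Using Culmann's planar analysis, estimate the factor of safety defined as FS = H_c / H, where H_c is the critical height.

FS = 1.78

H_c = (4c/γ) · sinβ cosφ / [1 − cos(β − φ)]
    = (4·19.7/20.9) · sin61.7°·cos30.1° / [1 − cos31.6°]
    = 3.770 · 0.7617 / 0.1483 = 19.37 m
FS = H_c / H = 19.37 / 10.9 = 1.777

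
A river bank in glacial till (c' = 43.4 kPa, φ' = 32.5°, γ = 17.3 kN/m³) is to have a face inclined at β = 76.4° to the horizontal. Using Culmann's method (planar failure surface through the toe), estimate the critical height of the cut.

H_c = 29.44 m

Culmann's analysis gives the critical failure plane at α_cr = (β + φ')/2 = (76.4 + 32.5)/2 = 54.5°, and the critical height
H_c = (4c'/γ) · sinβ cosφ' / [1 − cos(β − φ')]
    = (4·43.4/17.3) · sin76.4°·cos32.5° / [1 − cos(43.9°)]
    = 10.035 · 0.9720·0.8434 / [1 − 0.7206]
    = 10.035 · 0.8197 / 0.2794
    = 29.44 m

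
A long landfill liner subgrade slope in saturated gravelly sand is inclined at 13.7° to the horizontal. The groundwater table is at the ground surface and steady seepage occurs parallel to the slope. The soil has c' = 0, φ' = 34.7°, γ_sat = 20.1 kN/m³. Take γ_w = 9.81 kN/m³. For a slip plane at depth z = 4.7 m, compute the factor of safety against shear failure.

FS = 1.45

With seepage parallel to the slope and the water table at the surface, the effective normal stress on the slip plane uses the buoyant unit weight γ' = γ_sat − γ_w while the driving shear stress uses γ_sat:
FS = [c' + γ' z cos²β tanφ'] / [γ_sat z sinβ cosβ]
(For c' = 0 this reduces to FS = (γ'/γ_sat)·tanφ'/tanβ.)
γ' = 20.1 − 9.81 = 10.29 kN/m³
Numerator = 0.0 + 10.29·4.7·cos²13.7°·tan34.7° = 0.0 + 10.29·4.7·0.9439·0.6924 = 31.610 kPa
Denominator = 20.1·4.7·sin13.7°·cos13.7° = 20.1·4.7·0.2368·0.9715 = 21.738 kPa
FS = 31.610 / 21.738 = 1.454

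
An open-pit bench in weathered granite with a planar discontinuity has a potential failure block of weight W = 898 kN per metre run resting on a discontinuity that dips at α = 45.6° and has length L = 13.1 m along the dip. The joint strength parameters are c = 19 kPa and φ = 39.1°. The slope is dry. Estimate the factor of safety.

FS = 1.18

Resolving the block weight along and normal to the plane and applying the Mohr–Coulomb strength on the joint:
N' = W cosα = 898·cos45.6° = 628.3 kN/m
Driving force T = W sinα = 898·sin45.6° = 641.6 kN/m
Resisting force R = c·L + N'·tanφ = 19·13.1 + 628.3·tan39.1° = 248.9 + 510.6 = 759.5 kN/m
FS = R / T = 759.5 / 641.6 = 1.184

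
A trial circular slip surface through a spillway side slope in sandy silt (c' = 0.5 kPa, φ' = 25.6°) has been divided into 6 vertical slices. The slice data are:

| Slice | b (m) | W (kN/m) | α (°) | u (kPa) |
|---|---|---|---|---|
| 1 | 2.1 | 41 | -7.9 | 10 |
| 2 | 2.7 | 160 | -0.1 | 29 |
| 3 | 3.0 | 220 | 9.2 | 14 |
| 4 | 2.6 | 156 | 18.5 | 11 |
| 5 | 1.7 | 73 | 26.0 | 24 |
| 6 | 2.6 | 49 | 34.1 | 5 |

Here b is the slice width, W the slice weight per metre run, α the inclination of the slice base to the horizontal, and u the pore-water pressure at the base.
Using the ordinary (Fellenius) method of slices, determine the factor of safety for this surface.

Ordinary method of slices: FS = Σ[c'·Δl_i + (W_i cosα_i − u_i·Δl_i)·tanφ'] / Σ W_i sinα_i, with Δl_i = b_i / cosα_i.
Slice 1: Δl = 2.1/cos(-7.9°) = 2.120 m; N'_1 = 41·cos(-7.9°) − 10·2.120 = 19.4; c'Δl = 1.06; W sinα = -5.6
Slice 2: Δl = 2.7/cos(-0.1°) = 2.700 m; N'_2 = 160·cos(-0.1°) − 29·2.700 = 81.7; c'Δl = 1.35; W sinα = -0.3
Slice 3: Δl = 3.0/cos9.2° = 3.039 m; N'_3 = 220·cos9.2° − 14·3.039 = 174.6; c'Δl = 1.52; W sinα = 35.2
Slice 4: Δl = 2.6/cos18.5° = 2.742 m; N'_4 = 156·cos18.5° − 11·2.742 = 117.8; c'Δl = 1.37; W sinα = 49.5
Slice 5: Δl = 1.7/cos26.0° = 1.891 m; N'_5 = 73·cos26.0° − 24·1.891 = 20.2; c'Δl = 0.95; W sinα = 32.0
Slice 6: Δl = 2.6/cos34.1° = 3.140 m; N'_6 = 49·cos34.1° − 5·3.140 = 24.9; c'Δl = 1.57; W sinα = 27.5
Σc'Δl = 7.8 kN/m; ΣN' = 438.6 kN/m; ΣW sinα = 138.2 kN/m
Resisting = 7.8 + 438.6·tan25.6° = 7.8 + 210.1 = 218.0 kN/m
FS = 218.0 / 138.2 = 1.577

FS = 1.58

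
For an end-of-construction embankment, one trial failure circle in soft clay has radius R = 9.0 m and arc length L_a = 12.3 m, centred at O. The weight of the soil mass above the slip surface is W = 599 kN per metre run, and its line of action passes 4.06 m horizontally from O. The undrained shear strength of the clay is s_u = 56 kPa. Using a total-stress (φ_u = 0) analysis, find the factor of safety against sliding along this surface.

Taking moments about the centre O, the resisting moment is provided by the undrained shear strength acting along the arc:
M_R = s_u·L_a·R = 56·12.30·9.0 = 6199.2 kN·m/m
M_D = W·d = 599·4.06 = 2431.9 kN·m/m
FS = M_R / M_D = 6199.2 / 2431.9 = 2.549

FS = 2.55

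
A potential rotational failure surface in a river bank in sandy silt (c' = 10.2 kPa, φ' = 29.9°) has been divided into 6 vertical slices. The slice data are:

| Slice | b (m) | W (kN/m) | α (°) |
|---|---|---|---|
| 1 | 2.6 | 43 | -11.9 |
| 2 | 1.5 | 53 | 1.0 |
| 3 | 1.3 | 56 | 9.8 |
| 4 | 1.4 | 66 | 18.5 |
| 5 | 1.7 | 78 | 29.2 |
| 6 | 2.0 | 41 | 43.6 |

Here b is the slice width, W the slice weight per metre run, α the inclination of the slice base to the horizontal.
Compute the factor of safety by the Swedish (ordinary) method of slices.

FS = 3.35

Ordinary method of slices: FS = Σ[c'·Δl_i + (W_i cosα_i)·tanφ'] / Σ W_i sinα_i, with Δl_i = b_i / cosα_i.
Slice 1: Δl = 2.6/cos(-11.9°) = 2.657 m; N'_1 = 43·cos(-11.9°) = 42.1; c'Δl = 27.10; W sinα = -8.9
Slice 2: Δl = 1.5/cos1.0° = 1.500 m; N'_2 = 53·cos1.0° = 53.0; c'Δl = 15.30; W sinα = 0.9
Slice 3: Δl = 1.3/cos9.8° = 1.319 m; N'_3 = 56·cos9.8° = 55.2; c'Δl = 13.46; W sinα = 9.5
Slice 4: Δl = 1.4/cos18.5° = 1.476 m; N'_4 = 66·cos18.5° = 62.6; c'Δl = 15.06; W sinα = 20.9
Slice 5: Δl = 1.7/cos29.2° = 1.947 m; N'_5 = 78·cos29.2° = 68.1; c'Δl = 19.86; W sinα = 38.1
Slice 6: Δl = 2.0/cos43.6° = 2.762 m; N'_6 = 41·cos43.6° = 29.7; c'Δl = 28.17; W sinα = 28.3
Σc'Δl = 119.0 kN/m; ΣN' = 310.6 kN/m; ΣW sinα = 88.9 kN/m
Resisting = 119.0 + 310.6·tan29.9° = 119.0 + 178.6 = 297.6 kN/m
FS = 297.6 / 88.9 = 3.349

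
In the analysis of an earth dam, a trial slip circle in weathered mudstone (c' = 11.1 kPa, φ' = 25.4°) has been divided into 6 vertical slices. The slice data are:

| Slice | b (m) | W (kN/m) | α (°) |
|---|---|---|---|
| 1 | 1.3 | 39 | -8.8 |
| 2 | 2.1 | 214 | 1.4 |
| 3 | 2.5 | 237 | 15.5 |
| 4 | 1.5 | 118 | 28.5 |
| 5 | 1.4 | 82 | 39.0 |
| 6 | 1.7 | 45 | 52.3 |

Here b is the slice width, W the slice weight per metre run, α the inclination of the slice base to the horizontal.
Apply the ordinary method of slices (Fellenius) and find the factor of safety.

Ordinary method of slices: FS = Σ[c'·Δl_i + (W_i cosα_i)·tanφ'] / Σ W_i sinα_i, with Δl_i = b_i / cosα_i.
Slice 1: Δl = 1.3/cos(-8.8°) = 1.315 m; N'_1 = 39·cos(-8.8°) = 38.5; c'Δl = 14.60; W sinα = -6.0
Slice 2: Δl = 2.1/cos1.4° = 2.101 m; N'_2 = 214·cos1.4° = 213.9; c'Δl = 23.32; W sinα = 5.2
Slice 3: Δl = 2.5/cos15.5° = 2.594 m; N'_3 = 237·cos15.5° = 228.4; c'Δl = 28.80; W sinα = 63.3
Slice 4: Δl = 1.5/cos28.5° = 1.707 m; N'_4 = 118·cos28.5° = 103.7; c'Δl = 18.95; W sinα = 56.3
Slice 5: Δl = 1.4/cos39.0° = 1.801 m; N'_5 = 82·cos39.0° = 63.7; c'Δl = 20.00; W sinα = 51.6
Slice 6: Δl = 1.7/cos52.3° = 2.780 m; N'_6 = 45·cos52.3° = 27.5; c'Δl = 30.86; W sinα = 35.6
Σc'Δl = 136.5 kN/m; ΣN' = 675.8 kN/m; ΣW sinα = 206.1 kN/m
Resisting = 136.5 + 675.8·tan25.4° = 136.5 + 320.9 = 457.4 kN/m
FS = 457.4 / 206.1 = 2.219

FS = 2.22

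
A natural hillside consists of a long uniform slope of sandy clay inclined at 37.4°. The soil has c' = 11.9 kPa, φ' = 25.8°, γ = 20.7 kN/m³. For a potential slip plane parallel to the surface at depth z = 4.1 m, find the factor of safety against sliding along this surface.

FS = 0.92

For an infinite slope with a slip plane parallel to the surface (no pore pressure): FS = [c' + γz cos²β tanφ'] / [γz sinβ cosβ].
γz = 20.7·4.1 = 84.87 kN/m²
Numerator = 11.9 + 84.87·cos²37.4°·tan25.8° = 11.9 + 84.87·0.6311·0.4834 = 37.792 kPa
Denominator = 84.87·sin37.4°·cos37.4° = 84.87·0.6074·0.7944 = 40.950 kPa
FS = 37.792 / 40.950 = 0.923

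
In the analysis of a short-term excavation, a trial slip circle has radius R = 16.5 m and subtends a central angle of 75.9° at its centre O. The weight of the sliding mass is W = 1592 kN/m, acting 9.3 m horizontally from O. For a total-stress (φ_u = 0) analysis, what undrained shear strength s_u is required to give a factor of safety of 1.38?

FS = s_u·L_a·R / (W·d), so s_u = FS·W·d / (L_a·R).
Arc length L_a = R·θ = 16.5·(75.9°·π/180) = 16.5·1.3247 = 21.86 m
s_u = 1.38·1592·9.3 / (21.86·16.5) = 20431.7 / 360.65 = 56.65 kPa

s_u = 56.7 kPa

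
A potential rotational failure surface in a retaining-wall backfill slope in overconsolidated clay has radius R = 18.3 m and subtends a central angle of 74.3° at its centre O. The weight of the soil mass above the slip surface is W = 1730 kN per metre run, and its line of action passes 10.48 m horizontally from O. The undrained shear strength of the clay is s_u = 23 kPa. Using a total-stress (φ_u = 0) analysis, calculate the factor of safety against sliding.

Taking moments about the centre O, the resisting moment is provided by the undrained shear strength acting along the arc:
Arc length L_a = R·θ = 18.3·(74.3°·π/180) = 18.3·1.2968 = 23.73 m
M_R = s_u·L_a·R = 23·23.73·18.3 = 9988.4 kN·m/m
M_D = W·d = 1730·10.48 = 18130.4 kN·m/m
FS = M_R / M_D = 9988.4 / 18130.4 = 0.551

FS = 0.55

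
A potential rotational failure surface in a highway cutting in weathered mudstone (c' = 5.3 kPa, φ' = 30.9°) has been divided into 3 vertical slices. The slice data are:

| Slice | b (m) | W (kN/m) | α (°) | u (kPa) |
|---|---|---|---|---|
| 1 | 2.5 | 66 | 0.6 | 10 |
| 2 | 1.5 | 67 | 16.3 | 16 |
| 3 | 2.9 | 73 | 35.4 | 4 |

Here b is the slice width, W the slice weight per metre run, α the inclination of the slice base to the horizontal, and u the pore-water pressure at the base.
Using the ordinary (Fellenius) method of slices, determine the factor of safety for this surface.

FS = 1.87

Ordinary method of slices: FS = Σ[c'·Δl_i + (W_i cosα_i − u_i·Δl_i)·tanφ'] / Σ W_i sinα_i, with Δl_i = b_i / cosα_i.
Slice 1: Δl = 2.5/cos0.6° = 2.500 m; N'_1 = 66·cos0.6° − 10·2.500 = 41.0; c'Δl = 13.25; W sinα = 0.7
Slice 2: Δl = 1.5/cos16.3° = 1.563 m; N'_2 = 67·cos16.3° − 16·1.563 = 39.3; c'Δl = 8.28; W sinα = 18.8
Slice 3: Δl = 2.9/cos35.4° = 3.558 m; N'_3 = 73·cos35.4° − 4·3.558 = 45.3; c'Δl = 18.86; W sinα = 42.3
Σc'Δl = 40.4 kN/m; ΣN' = 125.6 kN/m; ΣW sinα = 61.8 kN/m
Resisting = 40.4 + 125.6·tan30.9° = 40.4 + 75.2 = 115.5 kN/m
FS = 115.5 / 61.8 = 1.870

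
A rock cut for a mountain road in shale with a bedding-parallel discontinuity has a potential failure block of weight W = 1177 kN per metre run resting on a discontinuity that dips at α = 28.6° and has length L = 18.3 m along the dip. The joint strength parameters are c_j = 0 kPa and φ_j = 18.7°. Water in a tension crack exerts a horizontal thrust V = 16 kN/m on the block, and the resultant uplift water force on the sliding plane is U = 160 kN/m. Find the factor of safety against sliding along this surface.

Resolving the block weight along and normal to the plane and applying the Mohr–Coulomb strength on the joint:
N' = W cosα − U − V sinα = 1177·cos28.6° − 160 − 16·sin28.6° = 865.7 kN/m
Driving force T = W sinα + V cosα = 1177·sin28.6° + 16·cos28.6° = 577.5 kN/m
Resisting force R = c_j·L + N'·tanφ_j = 0·18.3 + 865.7·tan18.7° = 0.0 + 293.0 = 293.0 kN/m
FS = R / T = 293.0 / 577.5 = 0.507

FS = 0.51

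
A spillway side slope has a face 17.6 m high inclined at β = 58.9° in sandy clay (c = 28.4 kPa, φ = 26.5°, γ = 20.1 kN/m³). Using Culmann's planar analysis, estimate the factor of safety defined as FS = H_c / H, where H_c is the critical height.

FS = 1.58

H_c = (4c/γ) · sinβ cosφ / [1 − cos(β − φ)]
    = (4·28.4/20.1) · sin58.9°·cos26.5° / [1 − cos32.4°]
    = 5.652 · 0.7663 / 0.1557 = 27.82 m
FS = H_c / H = 27.82 / 17.6 = 1.581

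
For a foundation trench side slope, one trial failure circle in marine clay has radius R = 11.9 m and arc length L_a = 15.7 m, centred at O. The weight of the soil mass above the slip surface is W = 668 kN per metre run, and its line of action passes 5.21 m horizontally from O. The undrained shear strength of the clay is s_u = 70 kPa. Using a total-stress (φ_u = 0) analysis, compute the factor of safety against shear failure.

FS = 3.76

Taking moments about the centre O, the resisting moment is provided by the undrained shear strength acting along the arc:
M_R = s_u·L_a·R = 70·15.70·11.9 = 13078.1 kN·m/m
M_D = W·d = 668·5.21 = 3480.3 kN·m/m
FS = M_R / M_D = 13078.1 / 3480.3 = 3.758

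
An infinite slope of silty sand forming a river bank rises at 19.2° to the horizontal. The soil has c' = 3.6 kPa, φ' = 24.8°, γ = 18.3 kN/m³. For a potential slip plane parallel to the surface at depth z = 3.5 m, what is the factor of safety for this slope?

FS = 1.51

For an infinite slope with a slip plane parallel to the surface (no pore pressure): FS = [c' + γz cos²β tanφ'] / [γz sinβ cosβ].
γz = 18.3·3.5 = 64.05 kN/m²
Numerator = 3.6 + 64.05·cos²19.2°·tan24.8° = 3.6 + 64.05·0.8918·0.4621 = 29.994 kPa
Denominator = 64.05·sin19.2°·cos19.2° = 64.05·0.3289·0.9444 = 19.892 kPa
FS = 29.994 / 19.892 = 1.508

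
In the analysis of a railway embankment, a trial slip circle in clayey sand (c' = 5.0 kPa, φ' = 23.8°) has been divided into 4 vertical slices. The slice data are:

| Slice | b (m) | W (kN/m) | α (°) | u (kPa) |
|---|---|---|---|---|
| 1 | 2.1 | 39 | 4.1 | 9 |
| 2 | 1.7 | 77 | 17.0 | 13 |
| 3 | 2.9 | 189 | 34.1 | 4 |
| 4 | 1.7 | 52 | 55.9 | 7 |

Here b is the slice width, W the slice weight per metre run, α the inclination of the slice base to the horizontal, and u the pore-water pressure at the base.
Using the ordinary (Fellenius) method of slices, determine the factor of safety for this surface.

FS = 0.86

Ordinary method of slices: FS = Σ[c'·Δl_i + (W_i cosα_i − u_i·Δl_i)·tanφ'] / Σ W_i sinα_i, with Δl_i = b_i / cosα_i.
Slice 1: Δl = 2.1/cos4.1° = 2.105 m; N'_1 = 39·cos4.1° − 9·2.105 = 20.0; c'Δl = 10.53; W sinα = 2.8
Slice 2: Δl = 1.7/cos17.0° = 1.778 m; N'_2 = 77·cos17.0° − 13·1.778 = 50.5; c'Δl = 8.89; W sinα = 22.5
Slice 3: Δl = 2.9/cos34.1° = 3.502 m; N'_3 = 189·cos34.1° − 4·3.502 = 142.5; c'Δl = 17.51; W sinα = 106.0
Slice 4: Δl = 1.7/cos55.9° = 3.032 m; N'_4 = 52·cos55.9° − 7·3.032 = 7.9; c'Δl = 15.16; W sinα = 43.1
Σc'Δl = 52.1 kN/m; ΣN' = 220.9 kN/m; ΣW sinα = 174.3 kN/m
Resisting = 52.1 + 220.9·tan23.8° = 52.1 + 97.4 = 149.5 kN/m
FS = 149.5 / 174.3 = 0.858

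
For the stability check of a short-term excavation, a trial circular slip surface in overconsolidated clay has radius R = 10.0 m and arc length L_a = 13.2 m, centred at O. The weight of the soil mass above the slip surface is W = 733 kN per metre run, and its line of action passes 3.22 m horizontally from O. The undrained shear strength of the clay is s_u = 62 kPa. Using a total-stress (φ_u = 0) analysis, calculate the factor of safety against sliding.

FS = 3.47

Taking moments about the centre O, the resisting moment is provided by the undrained shear strength acting along the arc:
M_R = s_u·L_a·R = 62·13.20·10.0 = 8184.0 kN·m/m
M_D = W·d = 733·3.22 = 2360.3 kN·m/m
FS = M_R / M_D = 8184.0 / 2360.3 = 3.467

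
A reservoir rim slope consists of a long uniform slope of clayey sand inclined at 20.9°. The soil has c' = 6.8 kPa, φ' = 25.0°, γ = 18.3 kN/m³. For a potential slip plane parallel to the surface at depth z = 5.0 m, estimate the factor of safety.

FS = 1.44

For an infinite slope with a slip plane parallel to the surface (no pore pressure): FS = [c' + γz cos²β tanφ'] / [γz sinβ cosβ].
γz = 18.3·5.0 = 91.50 kN/m²
Numerator = 6.8 + 91.50·cos²20.9°·tan25.0° = 6.8 + 91.50·0.8727·0.4663 = 44.037 kPa
Denominator = 91.50·sin20.9°·cos20.9° = 91.50·0.3567·0.9342 = 30.494 kPa
FS = 44.037 / 30.494 = 1.444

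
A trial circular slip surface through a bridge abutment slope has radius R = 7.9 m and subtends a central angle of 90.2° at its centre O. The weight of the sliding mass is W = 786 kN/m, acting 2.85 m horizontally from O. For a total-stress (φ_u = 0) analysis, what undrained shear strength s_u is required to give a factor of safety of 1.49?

FS = s_u·L_a·R / (W·d), so s_u = FS·W·d / (L_a·R).
Arc length L_a = R·θ = 7.9·(90.2°·π/180) = 7.9·1.5743 = 12.44 m
s_u = 1.49·786·2.85 / (12.44·7.9) = 3337.7 / 98.25 = 33.97 kPa

s_u = 34.0 kPa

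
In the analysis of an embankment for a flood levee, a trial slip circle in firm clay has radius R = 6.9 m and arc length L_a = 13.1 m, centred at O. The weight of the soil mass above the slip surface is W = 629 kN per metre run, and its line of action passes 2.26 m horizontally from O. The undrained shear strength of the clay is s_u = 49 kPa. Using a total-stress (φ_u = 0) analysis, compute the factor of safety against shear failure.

Taking moments about the centre O, the resisting moment is provided by the undrained shear strength acting along the arc:
M_R = s_u·L_a·R = 49·13.10·6.9 = 4429.1 kN·m/m
M_D = W·d = 629·2.26 = 1421.5 kN·m/m
FS = M_R / M_D = 4429.1 / 1421.5 = 3.116

FS = 3.12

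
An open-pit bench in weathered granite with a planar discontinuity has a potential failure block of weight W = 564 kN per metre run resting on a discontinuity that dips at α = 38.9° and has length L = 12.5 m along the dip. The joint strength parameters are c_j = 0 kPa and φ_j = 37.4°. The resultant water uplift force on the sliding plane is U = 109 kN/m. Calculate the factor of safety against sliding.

Resolving the block weight along and normal to the plane and applying the Mohr–Coulomb strength on the joint:
N' = W cosα − U = 564·cos38.9° − 109 = 329.9 kN/m
Driving force T = W sinα = 564·sin38.9° = 354.2 kN/m
Resisting force R = c_j·L + N'·tanφ_j = 0·12.5 + 329.9·tan37.4° = 0.0 + 252.2 = 252.2 kN/m
FS = R / T = 252.2 / 354.2 = 0.712

FS = 0.71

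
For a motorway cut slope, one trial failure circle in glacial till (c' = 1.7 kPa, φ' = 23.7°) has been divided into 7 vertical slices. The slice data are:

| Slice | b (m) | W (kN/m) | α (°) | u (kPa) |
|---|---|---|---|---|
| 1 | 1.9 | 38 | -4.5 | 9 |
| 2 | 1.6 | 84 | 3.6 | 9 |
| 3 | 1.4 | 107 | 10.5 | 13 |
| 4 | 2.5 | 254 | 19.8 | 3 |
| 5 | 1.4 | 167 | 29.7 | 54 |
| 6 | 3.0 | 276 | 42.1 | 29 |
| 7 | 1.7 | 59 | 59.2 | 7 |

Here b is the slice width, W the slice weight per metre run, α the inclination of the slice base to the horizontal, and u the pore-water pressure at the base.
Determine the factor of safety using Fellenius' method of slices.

Ordinary method of slices: FS = Σ[c'·Δl_i + (W_i cosα_i − u_i·Δl_i)·tanφ'] / Σ W_i sinα_i, with Δl_i = b_i / cosα_i.
Slice 1: Δl = 1.9/cos(-4.5°) = 1.906 m; N'_1 = 38·cos(-4.5°) − 9·1.906 = 20.7; c'Δl = 3.24; W sinα = -3.0
Slice 2: Δl = 1.6/cos3.6° = 1.603 m; N'_2 = 84·cos3.6° − 9·1.603 = 69.4; c'Δl = 2.73; W sinα = 5.3
Slice 3: Δl = 1.4/cos10.5° = 1.424 m; N'_3 = 107·cos10.5° − 13·1.424 = 86.7; c'Δl = 2.42; W sinα = 19.5
Slice 4: Δl = 2.5/cos19.8° = 2.657 m; N'_4 = 254·cos19.8° − 3·2.657 = 231.0; c'Δl = 4.52; W sinα = 86.0
Slice 5: Δl = 1.4/cos29.7° = 1.612 m; N'_5 = 167·cos29.7° − 54·1.612 = 58.0; c'Δl = 2.74; W sinα = 82.7
Slice 6: Δl = 3.0/cos42.1° = 4.043 m; N'_6 = 276·cos42.1° − 29·4.043 = 87.5; c'Δl = 6.87; W sinα = 185.0
Slice 7: Δl = 1.7/cos59.2° = 3.320 m; N'_7 = 59·cos59.2° − 7·3.320 = 7.0; c'Δl = 5.64; W sinα = 50.7
Σc'Δl = 28.2 kN/m; ΣN' = 560.4 kN/m; ΣW sinα = 426.3 kN/m
Resisting = 28.2 + 560.4·tan23.7° = 28.2 + 246.0 = 274.1 kN/m
FS = 274.1 / 426.3 = 0.643

FS = 0.64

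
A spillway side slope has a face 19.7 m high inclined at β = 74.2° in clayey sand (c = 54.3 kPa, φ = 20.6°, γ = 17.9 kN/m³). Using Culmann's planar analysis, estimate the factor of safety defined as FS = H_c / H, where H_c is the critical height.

FS = 1.36

H_c = (4c/γ) · sinβ cosφ / [1 − cos(β − φ)]
    = (4·54.3/17.9) · sin74.2°·cos20.6° / [1 − cos53.6°]
    = 12.134 · 0.9007 / 0.4066 = 26.88 m
FS = H_c / H = 26.88 / 19.7 = 1.364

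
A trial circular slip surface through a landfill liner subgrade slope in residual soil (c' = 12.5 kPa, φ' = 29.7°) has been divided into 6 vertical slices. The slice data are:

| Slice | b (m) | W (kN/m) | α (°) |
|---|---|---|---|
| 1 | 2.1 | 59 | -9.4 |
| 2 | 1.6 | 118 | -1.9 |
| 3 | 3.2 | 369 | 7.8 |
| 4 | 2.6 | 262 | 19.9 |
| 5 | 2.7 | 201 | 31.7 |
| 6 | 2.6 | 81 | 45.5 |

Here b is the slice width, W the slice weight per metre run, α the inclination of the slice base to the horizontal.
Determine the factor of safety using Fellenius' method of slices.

FS = 2.72

Ordinary method of slices: FS = Σ[c'·Δl_i + (W_i cosα_i)·tanφ'] / Σ W_i sinα_i, with Δl_i = b_i / cosα_i.
Slice 1: Δl = 2.1/cos(-9.4°) = 2.129 m; N'_1 = 59·cos(-9.4°) = 58.2; c'Δl = 26.61; W sinα = -9.6
Slice 2: Δl = 1.6/cos(-1.9°) = 1.601 m; N'_2 = 118·cos(-1.9°) = 117.9; c'Δl = 20.01; W sinα = -3.9
Slice 3: Δl = 3.2/cos7.8° = 3.230 m; N'_3 = 369·cos7.8° = 365.6; c'Δl = 40.37; W sinα = 50.1
Slice 4: Δl = 2.6/cos19.9° = 2.765 m; N'_4 = 262·cos19.9° = 246.4; c'Δl = 34.56; W sinα = 89.2
Slice 5: Δl = 2.7/cos31.7° = 3.173 m; N'_5 = 201·cos31.7° = 171.0; c'Δl = 39.67; W sinα = 105.6
Slice 6: Δl = 2.6/cos45.5° = 3.709 m; N'_6 = 81·cos45.5° = 56.8; c'Δl = 46.37; W sinα = 57.8
Σc'Δl = 207.6 kN/m; ΣN' = 1015.9 kN/m; ΣW sinα = 289.1 kN/m
Resisting = 207.6 + 1015.9·tan29.7° = 207.6 + 579.4 = 787.0 kN/m
FS = 787.0 / 289.1 = 2.722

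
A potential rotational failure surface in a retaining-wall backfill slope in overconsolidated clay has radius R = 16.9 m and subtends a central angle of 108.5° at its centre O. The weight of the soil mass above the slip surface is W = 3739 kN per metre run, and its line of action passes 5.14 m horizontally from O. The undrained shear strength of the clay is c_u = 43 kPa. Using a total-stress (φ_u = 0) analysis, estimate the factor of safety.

FS = 1.21

Taking moments about the centre O, the resisting moment is provided by the undrained shear strength acting along the arc:
Arc length L_a = R·θ = 16.9·(108.5°·π/180) = 16.9·1.8937 = 32.00 m
M_R = c_u·L_a·R = 43·32.00·16.9 = 23256.7 kN·m/m
M_D = W·d = 3739·5.14 = 19218.5 kN·m/m
FS = M_R / M_D = 23256.7 / 19218.5 = 1.210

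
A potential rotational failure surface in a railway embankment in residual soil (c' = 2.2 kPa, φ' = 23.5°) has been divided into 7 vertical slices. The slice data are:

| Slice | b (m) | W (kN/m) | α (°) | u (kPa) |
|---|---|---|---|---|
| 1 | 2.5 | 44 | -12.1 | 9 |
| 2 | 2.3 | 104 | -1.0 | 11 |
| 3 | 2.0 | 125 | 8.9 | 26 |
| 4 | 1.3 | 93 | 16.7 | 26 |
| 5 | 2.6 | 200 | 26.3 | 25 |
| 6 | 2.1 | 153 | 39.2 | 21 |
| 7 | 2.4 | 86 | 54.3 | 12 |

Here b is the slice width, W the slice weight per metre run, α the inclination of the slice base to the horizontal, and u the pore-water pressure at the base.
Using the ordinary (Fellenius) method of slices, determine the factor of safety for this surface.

Ordinary method of slices: FS = Σ[c'·Δl_i + (W_i cosα_i − u_i·Δl_i)·tanφ'] / Σ W_i sinα_i, with Δl_i = b_i / cosα_i.
Slice 1: Δl = 2.5/cos(-12.1°) = 2.557 m; N'_1 = 44·cos(-12.1°) − 9·2.557 = 20.0; c'Δl = 5.62; W sinα = -9.2
Slice 2: Δl = 2.3/cos(-1.0°) = 2.300 m; N'_2 = 104·cos(-1.0°) − 11·2.300 = 78.7; c'Δl = 5.06; W sinα = -1.8
Slice 3: Δl = 2.0/cos8.9° = 2.024 m; N'_3 = 125·cos8.9° − 26·2.024 = 70.9; c'Δl = 4.45; W sinα = 19.3
Slice 4: Δl = 1.3/cos16.7° = 1.357 m; N'_4 = 93·cos16.7° − 26·1.357 = 53.8; c'Δl = 2.99; W sinα = 26.7
Slice 5: Δl = 2.6/cos26.3° = 2.900 m; N'_5 = 200·cos26.3° − 25·2.900 = 106.8; c'Δl = 6.38; W sinα = 88.6
Slice 6: Δl = 2.1/cos39.2° = 2.710 m; N'_6 = 153·cos39.2° − 21·2.710 = 61.7; c'Δl = 5.96; W sinα = 96.7
Slice 7: Δl = 2.4/cos54.3° = 4.113 m; N'_7 = 86·cos54.3° − 12·4.113 = 0.8; c'Δl = 9.05; W sinα = 69.8
Σc'Δl = 39.5 kN/m; ΣN' = 392.6 kN/m; ΣW sinα = 290.2 kN/m
Resisting = 39.5 + 392.6·tan23.5° = 39.5 + 170.7 = 210.2 kN/m
FS = 210.2 / 290.2 = 0.724

FS = 0.72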